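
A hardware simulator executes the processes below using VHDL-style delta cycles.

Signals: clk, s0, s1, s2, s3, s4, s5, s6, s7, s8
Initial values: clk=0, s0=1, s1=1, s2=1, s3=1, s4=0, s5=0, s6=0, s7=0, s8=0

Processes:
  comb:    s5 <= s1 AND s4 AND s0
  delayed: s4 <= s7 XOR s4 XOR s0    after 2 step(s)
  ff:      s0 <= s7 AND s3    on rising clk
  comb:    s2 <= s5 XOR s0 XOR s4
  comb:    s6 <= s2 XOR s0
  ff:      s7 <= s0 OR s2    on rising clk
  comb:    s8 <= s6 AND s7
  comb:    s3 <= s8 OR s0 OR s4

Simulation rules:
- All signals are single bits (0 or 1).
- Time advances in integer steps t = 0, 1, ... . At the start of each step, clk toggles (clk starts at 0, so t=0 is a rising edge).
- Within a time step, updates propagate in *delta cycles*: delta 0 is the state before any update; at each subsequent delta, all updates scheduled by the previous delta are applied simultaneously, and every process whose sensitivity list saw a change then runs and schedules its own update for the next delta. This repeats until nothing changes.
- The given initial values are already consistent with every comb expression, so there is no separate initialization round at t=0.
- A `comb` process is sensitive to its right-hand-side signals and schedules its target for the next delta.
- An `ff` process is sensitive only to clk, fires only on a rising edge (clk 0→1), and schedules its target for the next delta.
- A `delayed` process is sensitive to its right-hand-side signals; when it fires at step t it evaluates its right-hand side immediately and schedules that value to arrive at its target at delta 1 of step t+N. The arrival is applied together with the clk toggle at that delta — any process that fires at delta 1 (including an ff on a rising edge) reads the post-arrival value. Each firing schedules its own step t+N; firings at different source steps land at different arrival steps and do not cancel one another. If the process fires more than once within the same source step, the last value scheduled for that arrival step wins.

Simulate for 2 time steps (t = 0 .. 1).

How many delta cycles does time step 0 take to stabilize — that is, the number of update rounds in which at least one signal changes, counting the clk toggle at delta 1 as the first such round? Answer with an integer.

6

[bits: s2,clk,s0,s4,s1,s6,s5,s3,s7,s8]
t=0: Δ0=1010100100 Δ1=1110100100 Δ2=1100100110 Δ3=0100110010 Δ4=0100100011 Δ5=0100100110 Δ6=0100100010 | 6Δ
t=1: Δ0=0100100010 Δ1=0000100010 | 1Δ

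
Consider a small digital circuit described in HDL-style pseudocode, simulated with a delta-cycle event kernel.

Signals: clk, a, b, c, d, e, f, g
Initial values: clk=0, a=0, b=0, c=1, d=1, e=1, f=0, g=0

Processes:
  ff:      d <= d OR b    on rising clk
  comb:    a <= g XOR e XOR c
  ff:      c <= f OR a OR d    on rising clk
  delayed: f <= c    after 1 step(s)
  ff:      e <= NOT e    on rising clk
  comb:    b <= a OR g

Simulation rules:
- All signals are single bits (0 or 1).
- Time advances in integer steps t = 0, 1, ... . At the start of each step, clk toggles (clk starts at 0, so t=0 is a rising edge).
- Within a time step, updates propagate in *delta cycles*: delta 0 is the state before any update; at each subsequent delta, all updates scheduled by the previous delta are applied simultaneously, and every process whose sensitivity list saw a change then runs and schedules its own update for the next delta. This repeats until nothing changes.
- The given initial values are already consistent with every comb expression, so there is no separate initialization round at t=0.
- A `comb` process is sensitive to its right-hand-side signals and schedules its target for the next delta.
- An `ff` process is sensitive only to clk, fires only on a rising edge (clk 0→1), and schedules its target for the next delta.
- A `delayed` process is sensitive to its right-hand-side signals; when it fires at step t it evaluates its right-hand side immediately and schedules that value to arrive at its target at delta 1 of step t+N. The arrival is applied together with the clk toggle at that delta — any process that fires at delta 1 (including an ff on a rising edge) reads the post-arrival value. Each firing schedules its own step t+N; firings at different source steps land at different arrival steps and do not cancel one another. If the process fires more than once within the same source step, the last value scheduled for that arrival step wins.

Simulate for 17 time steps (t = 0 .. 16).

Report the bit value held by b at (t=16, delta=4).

t=0 Δ0: f=0 c=1 a=0 g=0 e=1 b=0 d=1 clk=0
  Δ1: clk:0→1
  Δ2: e:1→0
  Δ3: a:0→1
  Δ4: b:0→1
  (4Δ to stable)
t=1 Δ0: f=0 c=1 a=1 g=0 e=0 b=1 d=1 clk=1
  Δ1: clk:1→0
  (1Δ to stable)
t=2 Δ0: f=0 c=1 a=1 g=0 e=0 b=1 d=1 clk=0
  Δ1: clk:0→1
  Δ2: e:0→1
  Δ3: a:1→0
  Δ4: b:1→0
  (4Δ to stable)
t=3 Δ0: f=0 c=1 a=0 g=0 e=1 b=0 d=1 clk=1
  Δ1: clk:1→0
  (1Δ to stable)
t=4 Δ0: f=0 c=1 a=0 g=0 e=1 b=0 d=1 clk=0
  Δ1: clk:0→1
  Δ2: e:1→0
  Δ3: a:0→1
  Δ4: b:0→1
  (4Δ to stable)
t=5 Δ0: f=0 c=1 a=1 g=0 e=0 b=1 d=1 clk=1
  Δ1: clk:1→0
  (1Δ to stable)
t=6 Δ0: f=0 c=1 a=1 g=0 e=0 b=1 d=1 clk=0
  Δ1: clk:0→1
  Δ2: e:0→1
  Δ3: a:1→0
  Δ4: b:1→0
  (4Δ to stable)
t=7 Δ0: f=0 c=1 a=0 g=0 e=1 b=0 d=1 clk=1
  Δ1: clk:1→0
  (1Δ to stable)
t=8 Δ0: f=0 c=1 a=0 g=0 e=1 b=0 d=1 clk=0
  Δ1: clk:0→1
  Δ2: e:1→0
  Δ3: a:0→1
  Δ4: b:0→1
  (4Δ to stable)
t=9 Δ0: f=0 c=1 a=1 g=0 e=0 b=1 d=1 clk=1
  Δ1: clk:1→0
  (1Δ to stable)
t=10 Δ0: f=0 c=1 a=1 g=0 e=0 b=1 d=1 clk=0
  Δ1: clk:0→1
  Δ2: e:0→1
  Δ3: a:1→0
  Δ4: b:1→0
  (4Δ to stable)
t=11 Δ0: f=0 c=1 a=0 g=0 e=1 b=0 d=1 clk=1
  Δ1: clk:1→0
  (1Δ to stable)
t=12 Δ0: f=0 c=1 a=0 g=0 e=1 b=0 d=1 clk=0
  Δ1: clk:0→1
  Δ2: e:1→0
  Δ3: a:0→1
  Δ4: b:0→1
  (4Δ to stable)
t=13 Δ0: f=0 c=1 a=1 g=0 e=0 b=1 d=1 clk=1
  Δ1: clk:1→0
  (1Δ to stable)
t=14 Δ0: f=0 c=1 a=1 g=0 e=0 b=1 d=1 clk=0
  Δ1: clk:0→1
  Δ2: e:0→1
  Δ3: a:1→0
  Δ4: b:1→0
  (4Δ to stable)
t=15 Δ0: f=0 c=1 a=0 g=0 e=1 b=0 d=1 clk=1
  Δ1: clk:1→0
  (1Δ to stable)
t=16 Δ0: f=0 c=1 a=0 g=0 e=1 b=0 d=1 clk=0
  Δ1: clk:0→1
  Δ2: e:1→0
  Δ3: a:0→1
  Δ4: b:0→1
  (4Δ to stable)

1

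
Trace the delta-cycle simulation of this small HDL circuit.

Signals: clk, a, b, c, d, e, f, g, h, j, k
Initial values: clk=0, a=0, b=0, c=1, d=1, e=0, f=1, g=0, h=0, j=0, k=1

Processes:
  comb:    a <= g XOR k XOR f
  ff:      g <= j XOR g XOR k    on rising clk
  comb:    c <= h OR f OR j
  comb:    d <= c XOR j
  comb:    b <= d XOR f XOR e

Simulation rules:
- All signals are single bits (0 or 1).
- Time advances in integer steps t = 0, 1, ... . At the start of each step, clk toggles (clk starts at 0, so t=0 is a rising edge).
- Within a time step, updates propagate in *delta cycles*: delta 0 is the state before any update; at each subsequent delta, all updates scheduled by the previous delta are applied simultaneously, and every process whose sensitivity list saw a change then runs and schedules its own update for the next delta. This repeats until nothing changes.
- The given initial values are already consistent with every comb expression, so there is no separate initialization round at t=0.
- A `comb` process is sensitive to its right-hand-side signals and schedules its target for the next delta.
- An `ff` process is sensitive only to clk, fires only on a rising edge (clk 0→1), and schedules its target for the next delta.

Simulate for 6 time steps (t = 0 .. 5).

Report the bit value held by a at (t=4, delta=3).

t0.Δ0 h=0 d=1 e=0 g=0 f=1 a=0 c=1 clk=0 k=1 b=0 j=0
t0.Δ1 h=0 d=1 e=0 g=0 f=1 a=0 c=1 clk=1 k=1 b=0 j=0
t0.Δ2 h=0 d=1 e=0 g=1 f=1 a=0 c=1 clk=1 k=1 b=0 j=0
t0.Δ3 h=0 d=1 e=0 g=1 f=1 a=1 c=1 clk=1 k=1 b=0 j=0
t1.Δ0 h=0 d=1 e=0 g=1 f=1 a=1 c=1 clk=1 k=1 b=0 j=0
t1.Δ1 h=0 d=1 e=0 g=1 f=1 a=1 c=1 clk=0 k=1 b=0 j=0
t2.Δ0 h=0 d=1 e=0 g=1 f=1 a=1 c=1 clk=0 k=1 b=0 j=0
t2.Δ1 h=0 d=1 e=0 g=1 f=1 a=1 c=1 clk=1 k=1 b=0 j=0
t2.Δ2 h=0 d=1 e=0 g=0 f=1 a=1 c=1 clk=1 k=1 b=0 j=0
t2.Δ3 h=0 d=1 e=0 g=0 f=1 a=0 c=1 clk=1 k=1 b=0 j=0
t3.Δ0 h=0 d=1 e=0 g=0 f=1 a=0 c=1 clk=1 k=1 b=0 j=0
t3.Δ1 h=0 d=1 e=0 g=0 f=1 a=0 c=1 clk=0 k=1 b=0 j=0
t4.Δ0 h=0 d=1 e=0 g=0 f=1 a=0 c=1 clk=0 k=1 b=0 j=0
t4.Δ1 h=0 d=1 e=0 g=0 f=1 a=0 c=1 clk=1 k=1 b=0 j=0
t4.Δ2 h=0 d=1 e=0 g=1 f=1 a=0 c=1 clk=1 k=1 b=0 j=0
t4.Δ3 h=0 d=1 e=0 g=1 f=1 a=1 c=1 clk=1 k=1 b=0 j=0
t5.Δ0 h=0 d=1 e=0 g=1 f=1 a=1 c=1 clk=1 k=1 b=0 j=0
t5.Δ1 h=0 d=1 e=0 g=1 f=1 a=1 c=1 clk=0 k=1 b=0 j=0

1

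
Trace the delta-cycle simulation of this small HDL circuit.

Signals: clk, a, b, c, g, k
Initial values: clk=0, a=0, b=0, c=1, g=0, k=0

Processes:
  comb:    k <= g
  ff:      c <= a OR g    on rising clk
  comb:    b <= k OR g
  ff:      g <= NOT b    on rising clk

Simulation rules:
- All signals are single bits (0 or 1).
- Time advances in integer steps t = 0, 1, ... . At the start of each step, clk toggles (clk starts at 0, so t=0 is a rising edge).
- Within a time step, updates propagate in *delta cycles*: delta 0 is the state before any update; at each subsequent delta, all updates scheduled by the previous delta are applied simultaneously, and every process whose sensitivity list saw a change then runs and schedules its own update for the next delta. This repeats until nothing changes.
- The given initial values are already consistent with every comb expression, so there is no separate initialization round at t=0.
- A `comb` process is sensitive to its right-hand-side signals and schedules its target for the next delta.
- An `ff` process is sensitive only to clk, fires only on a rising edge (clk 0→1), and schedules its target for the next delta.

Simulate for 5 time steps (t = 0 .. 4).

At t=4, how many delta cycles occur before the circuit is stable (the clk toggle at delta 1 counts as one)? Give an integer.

3

t=0 Δ0: clk=0 b=0 g=0 a=0 k=0 c=1
  Δ1: clk:0→1
  Δ2: g:0→1, c:1→0
  Δ3: b:0→1, k:0→1
  (3Δ to stable)
t=1 Δ0: clk=1 b=1 g=1 a=0 k=1 c=0
  Δ1: clk:1→0
  (1Δ to stable)
t=2 Δ0: clk=0 b=1 g=1 a=0 k=1 c=0
  Δ1: clk:0→1
  Δ2: g:1→0, c:0→1
  Δ3: k:1→0
  Δ4: b:1→0
  (4Δ to stable)
t=3 Δ0: clk=1 b=0 g=0 a=0 k=0 c=1
  Δ1: clk:1→0
  (1Δ to stable)
t=4 Δ0: clk=0 b=0 g=0 a=0 k=0 c=1
  Δ1: clk:0→1
  Δ2: g:0→1, c:1→0
  Δ3: b:0→1, k:0→1
  (3Δ to stable)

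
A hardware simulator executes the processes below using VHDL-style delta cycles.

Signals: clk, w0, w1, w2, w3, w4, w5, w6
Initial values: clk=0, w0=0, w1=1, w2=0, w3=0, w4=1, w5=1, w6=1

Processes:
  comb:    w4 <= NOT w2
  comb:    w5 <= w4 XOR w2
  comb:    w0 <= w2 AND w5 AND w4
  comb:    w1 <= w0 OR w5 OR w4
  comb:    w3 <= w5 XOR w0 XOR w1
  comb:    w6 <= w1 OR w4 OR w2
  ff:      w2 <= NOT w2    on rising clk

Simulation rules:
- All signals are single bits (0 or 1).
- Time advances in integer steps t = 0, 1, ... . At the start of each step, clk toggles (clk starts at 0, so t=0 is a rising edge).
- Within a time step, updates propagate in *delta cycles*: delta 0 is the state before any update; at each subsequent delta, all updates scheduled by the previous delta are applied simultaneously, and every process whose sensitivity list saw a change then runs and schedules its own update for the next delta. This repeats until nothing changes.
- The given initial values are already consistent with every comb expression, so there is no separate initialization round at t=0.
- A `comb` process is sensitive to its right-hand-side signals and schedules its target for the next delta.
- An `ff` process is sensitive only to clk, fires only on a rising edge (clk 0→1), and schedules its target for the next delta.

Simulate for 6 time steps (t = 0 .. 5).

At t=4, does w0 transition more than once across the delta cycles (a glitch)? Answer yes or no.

yes

t=0 Δ0: w0=0 clk=0 w1=1 w2=0 w3=0 w4=1 w5=1 w6=1
  Δ1: clk:0→1
  Δ2: w2:0→1
  Δ3: w0:0→1, w4:1→0, w5:1→0
  Δ4: w0:1→0, w5:0→1
  (4Δ to stable)
t=1 Δ0: w0=0 clk=1 w1=1 w2=1 w3=0 w4=0 w5=1 w6=1
  Δ1: clk:1→0
  (1Δ to stable)
t=2 Δ0: w0=0 clk=0 w1=1 w2=1 w3=0 w4=0 w5=1 w6=1
  Δ1: clk:0→1
  Δ2: w2:1→0
  Δ3: w4:0→1, w5:1→0
  Δ4: w3:0→1, w5:0→1
  Δ5: w3:1→0
  (5Δ to stable)
t=3 Δ0: w0=0 clk=1 w1=1 w2=0 w3=0 w4=1 w5=1 w6=1
  Δ1: clk:1→0
  (1Δ to stable)
t=4 Δ0: w0=0 clk=0 w1=1 w2=0 w3=0 w4=1 w5=1 w6=1
  Δ1: clk:0→1
  Δ2: w2:0→1
  Δ3: w0:0→1, w4:1→0, w5:1→0
  Δ4: w0:1→0, w5:0→1
  (4Δ to stable)
t=5 Δ0: w0=0 clk=1 w1=1 w2=1 w3=0 w4=0 w5=1 w6=1
  Δ1: clk:1→0
  (1Δ to stable)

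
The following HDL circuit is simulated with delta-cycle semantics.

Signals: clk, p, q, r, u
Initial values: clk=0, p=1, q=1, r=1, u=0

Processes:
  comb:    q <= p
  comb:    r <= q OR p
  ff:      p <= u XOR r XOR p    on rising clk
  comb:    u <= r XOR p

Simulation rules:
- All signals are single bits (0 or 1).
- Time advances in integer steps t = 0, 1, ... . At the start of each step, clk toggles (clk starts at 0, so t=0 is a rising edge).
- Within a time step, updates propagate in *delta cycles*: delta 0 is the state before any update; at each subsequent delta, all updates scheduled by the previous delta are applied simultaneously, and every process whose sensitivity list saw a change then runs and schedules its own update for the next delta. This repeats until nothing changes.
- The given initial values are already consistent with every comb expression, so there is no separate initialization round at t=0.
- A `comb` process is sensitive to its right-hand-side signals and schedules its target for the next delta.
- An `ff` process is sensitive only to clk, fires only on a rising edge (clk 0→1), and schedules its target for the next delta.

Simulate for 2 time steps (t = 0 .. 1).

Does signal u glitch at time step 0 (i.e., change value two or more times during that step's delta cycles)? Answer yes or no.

t=0 Δ0: u=0 p=1 r=1 clk=0 q=1
  Δ1: clk:0→1
  Δ2: p:1→0
  Δ3: u:0→1, q:1→0
  Δ4: r:1→0
  Δ5: u:1→0
  (5Δ to stable)
t=1 Δ0: u=0 p=0 r=0 clk=1 q=0
  Δ1: clk:1→0
  (1Δ to stable)

yes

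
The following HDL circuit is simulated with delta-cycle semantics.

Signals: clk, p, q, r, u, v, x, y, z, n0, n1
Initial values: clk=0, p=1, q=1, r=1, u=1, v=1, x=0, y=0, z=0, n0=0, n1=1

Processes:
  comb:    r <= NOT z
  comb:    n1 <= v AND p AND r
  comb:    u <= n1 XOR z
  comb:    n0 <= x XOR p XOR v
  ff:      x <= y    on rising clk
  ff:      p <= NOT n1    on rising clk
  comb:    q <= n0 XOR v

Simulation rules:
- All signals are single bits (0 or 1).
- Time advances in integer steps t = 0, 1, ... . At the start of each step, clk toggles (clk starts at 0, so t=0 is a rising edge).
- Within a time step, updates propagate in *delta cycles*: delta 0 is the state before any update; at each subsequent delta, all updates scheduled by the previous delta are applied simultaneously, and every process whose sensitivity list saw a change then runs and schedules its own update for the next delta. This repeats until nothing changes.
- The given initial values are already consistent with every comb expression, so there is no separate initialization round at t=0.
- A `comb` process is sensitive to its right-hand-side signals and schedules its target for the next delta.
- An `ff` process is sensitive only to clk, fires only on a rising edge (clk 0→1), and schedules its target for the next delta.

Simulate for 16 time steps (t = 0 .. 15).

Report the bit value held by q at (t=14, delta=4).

t=0 Δ0: y=0 x=0 p=1 clk=0 n1=1 z=0 q=1 v=1 r=1 u=1 n0=0
  Δ1: clk:0→1
  Δ2: p:1→0
  Δ3: n1:1→0, n0:0→1
  Δ4: q:1→0, u:1→0
  (4Δ to stable)
t=1 Δ0: y=0 x=0 p=0 clk=1 n1=0 z=0 q=0 v=1 r=1 u=0 n0=1
  Δ1: clk:1→0
  (1Δ to stable)
t=2 Δ0: y=0 x=0 p=0 clk=0 n1=0 z=0 q=0 v=1 r=1 u=0 n0=1
  Δ1: clk:0→1
  Δ2: p:0→1
  Δ3: n1:0→1, n0:1→0
  Δ4: q:0→1, u:0→1
  (4Δ to stable)
t=3 Δ0: y=0 x=0 p=1 clk=1 n1=1 z=0 q=1 v=1 r=1 u=1 n0=0
  Δ1: clk:1→0
  (1Δ to stable)
t=4 Δ0: y=0 x=0 p=1 clk=0 n1=1 z=0 q=1 v=1 r=1 u=1 n0=0
  Δ1: clk:0→1
  Δ2: p:1→0
  Δ3: n1:1→0, n0:0→1
  Δ4: q:1→0, u:1→0
  (4Δ to stable)
t=5 Δ0: y=0 x=0 p=0 clk=1 n1=0 z=0 q=0 v=1 r=1 u=0 n0=1
  Δ1: clk:1→0
  (1Δ to stable)
t=6 Δ0: y=0 x=0 p=0 clk=0 n1=0 z=0 q=0 v=1 r=1 u=0 n0=1
  Δ1: clk:0→1
  Δ2: p:0→1
  Δ3: n1:0→1, n0:1→0
  Δ4: q:0→1, u:0→1
  (4Δ to stable)
t=7 Δ0: y=0 x=0 p=1 clk=1 n1=1 z=0 q=1 v=1 r=1 u=1 n0=0
  Δ1: clk:1→0
  (1Δ to stable)
t=8 Δ0: y=0 x=0 p=1 clk=0 n1=1 z=0 q=1 v=1 r=1 u=1 n0=0
  Δ1: clk:0→1
  Δ2: p:1→0
  Δ3: n1:1→0, n0:0→1
  Δ4: q:1→0, u:1→0
  (4Δ to stable)
t=9 Δ0: y=0 x=0 p=0 clk=1 n1=0 z=0 q=0 v=1 r=1 u=0 n0=1
  Δ1: clk:1→0
  (1Δ to stable)
t=10 Δ0: y=0 x=0 p=0 clk=0 n1=0 z=0 q=0 v=1 r=1 u=0 n0=1
  Δ1: clk:0→1
  Δ2: p:0→1
  Δ3: n1:0→1, n0:1→0
  Δ4: q:0→1, u:0→1
  (4Δ to stable)
t=11 Δ0: y=0 x=0 p=1 clk=1 n1=1 z=0 q=1 v=1 r=1 u=1 n0=0
  Δ1: clk:1→0
  (1Δ to stable)
t=12 Δ0: y=0 x=0 p=1 clk=0 n1=1 z=0 q=1 v=1 r=1 u=1 n0=0
  Δ1: clk:0→1
  Δ2: p:1→0
  Δ3: n1:1→0, n0:0→1
  Δ4: q:1→0, u:1→0
  (4Δ to stable)
t=13 Δ0: y=0 x=0 p=0 clk=1 n1=0 z=0 q=0 v=1 r=1 u=0 n0=1
  Δ1: clk:1→0
  (1Δ to stable)
t=14 Δ0: y=0 x=0 p=0 clk=0 n1=0 z=0 q=0 v=1 r=1 u=0 n0=1
  Δ1: clk:0→1
  Δ2: p:0→1
  Δ3: n1:0→1, n0:1→0
  Δ4: q:0→1, u:0→1
  (4Δ to stable)
t=15 Δ0: y=0 x=0 p=1 clk=1 n1=1 z=0 q=1 v=1 r=1 u=1 n0=0
  Δ1: clk:1→0
  (1Δ to stable)

1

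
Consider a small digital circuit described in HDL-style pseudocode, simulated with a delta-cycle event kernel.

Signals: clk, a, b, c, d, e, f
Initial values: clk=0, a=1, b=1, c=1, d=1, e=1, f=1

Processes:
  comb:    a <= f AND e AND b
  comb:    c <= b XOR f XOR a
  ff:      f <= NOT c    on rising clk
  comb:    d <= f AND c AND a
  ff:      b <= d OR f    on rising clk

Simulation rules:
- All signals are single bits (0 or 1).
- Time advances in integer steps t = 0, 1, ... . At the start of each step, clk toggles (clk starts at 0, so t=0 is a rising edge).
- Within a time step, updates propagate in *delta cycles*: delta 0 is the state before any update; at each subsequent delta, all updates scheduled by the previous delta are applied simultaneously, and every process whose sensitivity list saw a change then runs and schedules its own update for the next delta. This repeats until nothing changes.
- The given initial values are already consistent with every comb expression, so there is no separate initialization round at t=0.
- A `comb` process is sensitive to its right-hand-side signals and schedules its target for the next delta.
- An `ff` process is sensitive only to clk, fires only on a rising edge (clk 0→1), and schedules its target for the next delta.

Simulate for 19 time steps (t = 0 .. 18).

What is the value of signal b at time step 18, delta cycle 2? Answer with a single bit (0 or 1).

1

t0.Δ0 b=1 f=1 a=1 d=1 e=1 clk=0 c=1
t0.Δ1 b=1 f=1 a=1 d=1 e=1 clk=1 c=1
t0.Δ2 b=1 f=0 a=1 d=1 e=1 clk=1 c=1
t0.Δ3 b=1 f=0 a=0 d=0 e=1 clk=1 c=0
t0.Δ4 b=1 f=0 a=0 d=0 e=1 clk=1 c=1
t1.Δ0 b=1 f=0 a=0 d=0 e=1 clk=1 c=1
t1.Δ1 b=1 f=0 a=0 d=0 e=1 clk=0 c=1
t2.Δ0 b=1 f=0 a=0 d=0 e=1 clk=0 c=1
t2.Δ1 b=1 f=0 a=0 d=0 e=1 clk=1 c=1
t2.Δ2 b=0 f=0 a=0 d=0 e=1 clk=1 c=1
t2.Δ3 b=0 f=0 a=0 d=0 e=1 clk=1 c=0
t3.Δ0 b=0 f=0 a=0 d=0 e=1 clk=1 c=0
t3.Δ1 b=0 f=0 a=0 d=0 e=1 clk=0 c=0
t4.Δ0 b=0 f=0 a=0 d=0 e=1 clk=0 c=0
t4.Δ1 b=0 f=0 a=0 d=0 e=1 clk=1 c=0
t4.Δ2 b=0 f=1 a=0 d=0 e=1 clk=1 c=0
t4.Δ3 b=0 f=1 a=0 d=0 e=1 clk=1 c=1
t5.Δ0 b=0 f=1 a=0 d=0 e=1 clk=1 c=1
t5.Δ1 b=0 f=1 a=0 d=0 e=1 clk=0 c=1
t6.Δ0 b=0 f=1 a=0 d=0 e=1 clk=0 c=1
t6.Δ1 b=0 f=1 a=0 d=0 e=1 clk=1 c=1
t6.Δ2 b=1 f=0 a=0 d=0 e=1 clk=1 c=1
t7.Δ0 b=1 f=0 a=0 d=0 e=1 clk=1 c=1
t7.Δ1 b=1 f=0 a=0 d=0 e=1 clk=0 c=1
t8.Δ0 b=1 f=0 a=0 d=0 e=1 clk=0 c=1
t8.Δ1 b=1 f=0 a=0 d=0 e=1 clk=1 c=1
t8.Δ2 b=0 f=0 a=0 d=0 e=1 clk=1 c=1
t8.Δ3 b=0 f=0 a=0 d=0 e=1 clk=1 c=0
t9.Δ0 b=0 f=0 a=0 d=0 e=1 clk=1 c=0
t9.Δ1 b=0 f=0 a=0 d=0 e=1 clk=0 c=0
t10.Δ0 b=0 f=0 a=0 d=0 e=1 clk=0 c=0
t10.Δ1 b=0 f=0 a=0 d=0 e=1 clk=1 c=0
t10.Δ2 b=0 f=1 a=0 d=0 e=1 clk=1 c=0
t10.Δ3 b=0 f=1 a=0 d=0 e=1 clk=1 c=1
t11.Δ0 b=0 f=1 a=0 d=0 e=1 clk=1 c=1
t11.Δ1 b=0 f=1 a=0 d=0 e=1 clk=0 c=1
t12.Δ0 b=0 f=1 a=0 d=0 e=1 clk=0 c=1
t12.Δ1 b=0 f=1 a=0 d=0 e=1 clk=1 c=1
t12.Δ2 b=1 f=0 a=0 d=0 e=1 clk=1 c=1
t13.Δ0 b=1 f=0 a=0 d=0 e=1 clk=1 c=1
t13.Δ1 b=1 f=0 a=0 d=0 e=1 clk=0 c=1
t14.Δ0 b=1 f=0 a=0 d=0 e=1 clk=0 c=1
t14.Δ1 b=1 f=0 a=0 d=0 e=1 clk=1 c=1
t14.Δ2 b=0 f=0 a=0 d=0 e=1 clk=1 c=1
t14.Δ3 b=0 f=0 a=0 d=0 e=1 clk=1 c=0
t15.Δ0 b=0 f=0 a=0 d=0 e=1 clk=1 c=0
t15.Δ1 b=0 f=0 a=0 d=0 e=1 clk=0 c=0
t16.Δ0 b=0 f=0 a=0 d=0 e=1 clk=0 c=0
t16.Δ1 b=0 f=0 a=0 d=0 e=1 clk=1 c=0
t16.Δ2 b=0 f=1 a=0 d=0 e=1 clk=1 c=0
t16.Δ3 b=0 f=1 a=0 d=0 e=1 clk=1 c=1
t17.Δ0 b=0 f=1 a=0 d=0 e=1 clk=1 c=1
t17.Δ1 b=0 f=1 a=0 d=0 e=1 clk=0 c=1
t18.Δ0 b=0 f=1 a=0 d=0 e=1 clk=0 c=1
t18.Δ1 b=0 f=1 a=0 d=0 e=1 clk=1 c=1
t18.Δ2 b=1 f=0 a=0 d=0 e=1 clk=1 c=1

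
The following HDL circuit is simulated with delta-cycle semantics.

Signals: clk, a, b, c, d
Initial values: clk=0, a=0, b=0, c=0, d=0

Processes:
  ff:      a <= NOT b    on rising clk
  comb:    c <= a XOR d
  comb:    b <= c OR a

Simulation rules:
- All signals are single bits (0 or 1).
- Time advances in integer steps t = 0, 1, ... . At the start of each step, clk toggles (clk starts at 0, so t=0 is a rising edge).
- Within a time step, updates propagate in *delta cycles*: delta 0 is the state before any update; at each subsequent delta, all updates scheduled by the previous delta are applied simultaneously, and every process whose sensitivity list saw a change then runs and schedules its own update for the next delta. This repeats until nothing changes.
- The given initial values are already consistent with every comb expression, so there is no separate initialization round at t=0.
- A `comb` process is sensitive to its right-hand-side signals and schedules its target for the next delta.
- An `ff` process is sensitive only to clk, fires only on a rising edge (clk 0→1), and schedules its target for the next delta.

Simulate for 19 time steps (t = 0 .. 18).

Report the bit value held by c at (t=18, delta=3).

t=0 Δ0: d=0 b=0 a=0 clk=0 c=0
  Δ1: clk:0→1
  Δ2: a:0→1
  Δ3: b:0→1, c:0→1
  (3Δ to stable)
t=1 Δ0: d=0 b=1 a=1 clk=1 c=1
  Δ1: clk:1→0
  (1Δ to stable)
t=2 Δ0: d=0 b=1 a=1 clk=0 c=1
  Δ1: clk:0→1
  Δ2: a:1→0
  Δ3: c:1→0
  Δ4: b:1→0
  (4Δ to stable)
t=3 Δ0: d=0 b=0 a=0 clk=1 c=0
  Δ1: clk:1→0
  (1Δ to stable)
t=4 Δ0: d=0 b=0 a=0 clk=0 c=0
  Δ1: clk:0→1
  Δ2: a:0→1
  Δ3: b:0→1, c:0→1
  (3Δ to stable)
t=5 Δ0: d=0 b=1 a=1 clk=1 c=1
  Δ1: clk:1→0
  (1Δ to stable)
t=6 Δ0: d=0 b=1 a=1 clk=0 c=1
  Δ1: clk:0→1
  Δ2: a:1→0
  Δ3: c:1→0
  Δ4: b:1→0
  (4Δ to stable)
t=7 Δ0: d=0 b=0 a=0 clk=1 c=0
  Δ1: clk:1→0
  (1Δ to stable)
t=8 Δ0: d=0 b=0 a=0 clk=0 c=0
  Δ1: clk:0→1
  Δ2: a:0→1
  Δ3: b:0→1, c:0→1
  (3Δ to stable)
t=9 Δ0: d=0 b=1 a=1 clk=1 c=1
  Δ1: clk:1→0
  (1Δ to stable)
t=10 Δ0: d=0 b=1 a=1 clk=0 c=1
  Δ1: clk:0→1
  Δ2: a:1→0
  Δ3: c:1→0
  Δ4: b:1→0
  (4Δ to stable)
t=11 Δ0: d=0 b=0 a=0 clk=1 c=0
  Δ1: clk:1→0
  (1Δ to stable)
t=12 Δ0: d=0 b=0 a=0 clk=0 c=0
  Δ1: clk:0→1
  Δ2: a:0→1
  Δ3: b:0→1, c:0→1
  (3Δ to stable)
t=13 Δ0: d=0 b=1 a=1 clk=1 c=1
  Δ1: clk:1→0
  (1Δ to stable)
t=14 Δ0: d=0 b=1 a=1 clk=0 c=1
  Δ1: clk:0→1
  Δ2: a:1→0
  Δ3: c:1→0
  Δ4: b:1→0
  (4Δ to stable)
t=15 Δ0: d=0 b=0 a=0 clk=1 c=0
  Δ1: clk:1→0
  (1Δ to stable)
t=16 Δ0: d=0 b=0 a=0 clk=0 c=0
  Δ1: clk:0→1
  Δ2: a:0→1
  Δ3: b:0→1, c:0→1
  (3Δ to stable)
t=17 Δ0: d=0 b=1 a=1 clk=1 c=1
  Δ1: clk:1→0
  (1Δ to stable)
t=18 Δ0: d=0 b=1 a=1 clk=0 c=1
  Δ1: clk:0→1
  Δ2: a:1→0
  Δ3: c:1→0
  Δ4: b:1→0
  (4Δ to stable)

0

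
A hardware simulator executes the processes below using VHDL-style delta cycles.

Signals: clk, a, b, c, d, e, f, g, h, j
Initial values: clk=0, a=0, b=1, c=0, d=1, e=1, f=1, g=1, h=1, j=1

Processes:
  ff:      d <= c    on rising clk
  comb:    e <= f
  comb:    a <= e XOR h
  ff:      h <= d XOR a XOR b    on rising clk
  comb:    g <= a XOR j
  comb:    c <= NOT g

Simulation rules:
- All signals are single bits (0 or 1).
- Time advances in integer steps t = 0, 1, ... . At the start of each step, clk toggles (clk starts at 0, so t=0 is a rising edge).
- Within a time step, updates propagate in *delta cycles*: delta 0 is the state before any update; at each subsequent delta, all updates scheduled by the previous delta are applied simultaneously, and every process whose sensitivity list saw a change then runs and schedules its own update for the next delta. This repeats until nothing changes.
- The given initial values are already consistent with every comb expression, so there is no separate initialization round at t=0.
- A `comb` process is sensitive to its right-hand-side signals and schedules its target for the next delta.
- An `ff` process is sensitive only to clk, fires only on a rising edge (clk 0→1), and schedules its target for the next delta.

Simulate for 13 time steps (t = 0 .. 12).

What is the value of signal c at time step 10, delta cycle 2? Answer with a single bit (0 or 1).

1

t=0 Δ0: c=0 g=1 d=1 a=0 h=1 b=1 e=1 clk=0 j=1 f=1
  Δ1: clk:0→1
  Δ2: d:1→0, h:1→0
  Δ3: a:0→1
  Δ4: g:1→0
  Δ5: c:0→1
  (5Δ to stable)
t=1 Δ0: c=1 g=0 d=0 a=1 h=0 b=1 e=1 clk=1 j=1 f=1
  Δ1: clk:1→0
  (1Δ to stable)
t=2 Δ0: c=1 g=0 d=0 a=1 h=0 b=1 e=1 clk=0 j=1 f=1
  Δ1: clk:0→1
  Δ2: d:0→1
  (2Δ to stable)
t=3 Δ0: c=1 g=0 d=1 a=1 h=0 b=1 e=1 clk=1 j=1 f=1
  Δ1: clk:1→0
  (1Δ to stable)
t=4 Δ0: c=1 g=0 d=1 a=1 h=0 b=1 e=1 clk=0 j=1 f=1
  Δ1: clk:0→1
  Δ2: h:0→1
  Δ3: a:1→0
  Δ4: g:0→1
  Δ5: c:1→0
  (5Δ to stable)
t=5 Δ0: c=0 g=1 d=1 a=0 h=1 b=1 e=1 clk=1 j=1 f=1
  Δ1: clk:1→0
  (1Δ to stable)
t=6 Δ0: c=0 g=1 d=1 a=0 h=1 b=1 e=1 clk=0 j=1 f=1
  Δ1: clk:0→1
  Δ2: d:1→0, h:1→0
  Δ3: a:0→1
  Δ4: g:1→0
  Δ5: c:0→1
  (5Δ to stable)
t=7 Δ0: c=1 g=0 d=0 a=1 h=0 b=1 e=1 clk=1 j=1 f=1
  Δ1: clk:1→0
  (1Δ to stable)
t=8 Δ0: c=1 g=0 d=0 a=1 h=0 b=1 e=1 clk=0 j=1 f=1
  Δ1: clk:0→1
  Δ2: d:0→1
  (2Δ to stable)
t=9 Δ0: c=1 g=0 d=1 a=1 h=0 b=1 e=1 clk=1 j=1 f=1
  Δ1: clk:1→0
  (1Δ to stable)
t=10 Δ0: c=1 g=0 d=1 a=1 h=0 b=1 e=1 clk=0 j=1 f=1
  Δ1: clk:0→1
  Δ2: h:0→1
  Δ3: a:1→0
  Δ4: g:0→1
  Δ5: c:1→0
  (5Δ to stable)
t=11 Δ0: c=0 g=1 d=1 a=0 h=1 b=1 e=1 clk=1 j=1 f=1
  Δ1: clk:1→0
  (1Δ to stable)
t=12 Δ0: c=0 g=1 d=1 a=0 h=1 b=1 e=1 clk=0 j=1 f=1
  Δ1: clk:0→1
  Δ2: d:1→0, h:1→0
  Δ3: a:0→1
  Δ4: g:1→0
  Δ5: c:0→1
  (5Δ to stable)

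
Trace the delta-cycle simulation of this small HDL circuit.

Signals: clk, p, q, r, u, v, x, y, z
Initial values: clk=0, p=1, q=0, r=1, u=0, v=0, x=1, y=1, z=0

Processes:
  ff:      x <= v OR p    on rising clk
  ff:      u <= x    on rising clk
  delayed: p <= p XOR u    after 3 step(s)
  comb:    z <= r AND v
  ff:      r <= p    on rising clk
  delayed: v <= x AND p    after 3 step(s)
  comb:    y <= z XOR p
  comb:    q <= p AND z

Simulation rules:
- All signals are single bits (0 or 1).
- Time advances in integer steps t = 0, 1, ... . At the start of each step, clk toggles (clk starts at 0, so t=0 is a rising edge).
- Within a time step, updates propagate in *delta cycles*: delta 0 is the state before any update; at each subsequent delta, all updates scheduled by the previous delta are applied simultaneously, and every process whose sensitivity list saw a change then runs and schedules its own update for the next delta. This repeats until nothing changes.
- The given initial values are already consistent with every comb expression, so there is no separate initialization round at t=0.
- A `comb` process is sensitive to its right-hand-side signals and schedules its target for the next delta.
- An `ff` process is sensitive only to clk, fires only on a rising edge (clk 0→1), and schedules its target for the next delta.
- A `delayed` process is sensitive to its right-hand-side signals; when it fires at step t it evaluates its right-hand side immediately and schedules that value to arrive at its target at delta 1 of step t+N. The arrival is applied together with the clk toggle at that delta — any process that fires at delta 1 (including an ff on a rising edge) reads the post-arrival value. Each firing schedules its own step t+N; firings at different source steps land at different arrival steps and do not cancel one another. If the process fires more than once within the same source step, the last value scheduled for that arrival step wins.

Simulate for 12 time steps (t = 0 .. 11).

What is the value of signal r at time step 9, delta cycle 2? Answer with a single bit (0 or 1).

1

[bits: p,x,clk,u,y,q,v,z,r]
t=0: Δ0=110010001 Δ1=111010001 Δ2=111110001 | 2Δ
t=1: Δ0=111110001 Δ1=110110001 | 1Δ
t=2: Δ0=110110001 Δ1=111110001 | 1Δ
t=3: Δ0=111110001 Δ1=010110001 Δ2=010100001 | 2Δ
t=4: Δ0=010100001 Δ1=011100001 Δ2=001100000 | 2Δ
t=5: Δ0=001100000 Δ1=000100000 | 1Δ
t=6: Δ0=000100000 Δ1=101100000 Δ2=111010001 | 2Δ
t=7: Δ0=111010001 Δ1=110010001 | 1Δ
t=8: Δ0=110010001 Δ1=111010001 Δ2=111110001 | 2Δ
t=9: Δ0=111110001 Δ1=110110101 Δ2=110110111 Δ3=110101111 | 3Δ
t=10: Δ0=110101111 Δ1=111101111 | 1Δ
t=11: Δ0=111101111 Δ1=010101111 Δ2=010110111 | 2Δ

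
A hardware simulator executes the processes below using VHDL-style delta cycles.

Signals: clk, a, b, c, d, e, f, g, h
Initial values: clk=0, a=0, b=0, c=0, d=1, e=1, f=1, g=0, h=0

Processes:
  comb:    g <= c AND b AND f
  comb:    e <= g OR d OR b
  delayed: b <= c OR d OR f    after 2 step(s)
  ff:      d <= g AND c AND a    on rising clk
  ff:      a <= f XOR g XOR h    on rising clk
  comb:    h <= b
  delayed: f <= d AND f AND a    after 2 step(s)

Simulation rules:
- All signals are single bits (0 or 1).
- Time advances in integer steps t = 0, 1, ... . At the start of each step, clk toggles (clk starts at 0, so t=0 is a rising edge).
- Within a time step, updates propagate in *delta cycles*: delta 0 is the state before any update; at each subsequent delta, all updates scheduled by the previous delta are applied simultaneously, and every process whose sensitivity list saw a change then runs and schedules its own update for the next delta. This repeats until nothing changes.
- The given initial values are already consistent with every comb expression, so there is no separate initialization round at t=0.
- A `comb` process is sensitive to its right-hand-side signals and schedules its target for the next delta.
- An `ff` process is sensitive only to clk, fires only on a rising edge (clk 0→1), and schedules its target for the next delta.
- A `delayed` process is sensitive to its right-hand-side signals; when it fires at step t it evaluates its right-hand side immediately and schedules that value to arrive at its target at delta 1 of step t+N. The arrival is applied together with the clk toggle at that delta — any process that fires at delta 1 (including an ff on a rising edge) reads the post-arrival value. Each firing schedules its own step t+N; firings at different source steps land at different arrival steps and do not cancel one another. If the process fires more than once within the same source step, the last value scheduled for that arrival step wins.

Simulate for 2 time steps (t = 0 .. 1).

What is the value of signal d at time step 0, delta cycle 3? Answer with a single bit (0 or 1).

0

t0.Δ0 g=0 a=0 b=0 h=0 c=0 d=1 e=1 clk=0 f=1
t0.Δ1 g=0 a=0 b=0 h=0 c=0 d=1 e=1 clk=1 f=1
t0.Δ2 g=0 a=1 b=0 h=0 c=0 d=0 e=1 clk=1 f=1
t0.Δ3 g=0 a=1 b=0 h=0 c=0 d=0 e=0 clk=1 f=1
t1.Δ0 g=0 a=1 b=0 h=0 c=0 d=0 e=0 clk=1 f=1
t1.Δ1 g=0 a=1 b=0 h=0 c=0 d=0 e=0 clk=0 f=1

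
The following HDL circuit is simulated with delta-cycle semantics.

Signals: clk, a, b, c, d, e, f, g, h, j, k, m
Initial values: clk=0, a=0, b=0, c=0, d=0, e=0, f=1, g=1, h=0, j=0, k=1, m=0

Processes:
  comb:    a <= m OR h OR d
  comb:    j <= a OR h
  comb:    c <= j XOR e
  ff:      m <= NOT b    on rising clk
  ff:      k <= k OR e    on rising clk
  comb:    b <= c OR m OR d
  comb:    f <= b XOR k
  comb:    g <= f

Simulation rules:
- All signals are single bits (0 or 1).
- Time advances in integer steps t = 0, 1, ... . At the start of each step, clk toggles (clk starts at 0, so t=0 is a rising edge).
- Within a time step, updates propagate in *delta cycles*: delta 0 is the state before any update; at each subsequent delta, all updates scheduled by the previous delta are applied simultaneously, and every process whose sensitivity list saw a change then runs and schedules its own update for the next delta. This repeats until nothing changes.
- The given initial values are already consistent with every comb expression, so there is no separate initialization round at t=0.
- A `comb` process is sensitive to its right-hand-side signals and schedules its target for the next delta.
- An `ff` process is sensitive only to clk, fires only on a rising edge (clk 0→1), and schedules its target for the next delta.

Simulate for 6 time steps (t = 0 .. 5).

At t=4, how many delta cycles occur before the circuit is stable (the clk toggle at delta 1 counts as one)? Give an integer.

5

t0.Δ0 j=0 d=0 h=0 k=1 m=0 c=0 clk=0 f=1 g=1 a=0 e=0 b=0
t0.Δ1 j=0 d=0 h=0 k=1 m=0 c=0 clk=1 f=1 g=1 a=0 e=0 b=0
t0.Δ2 j=0 d=0 h=0 k=1 m=1 c=0 clk=1 f=1 g=1 a=0 e=0 b=0
t0.Δ3 j=0 d=0 h=0 k=1 m=1 c=0 clk=1 f=1 g=1 a=1 e=0 b=1
t0.Δ4 j=1 d=0 h=0 k=1 m=1 c=0 clk=1 f=0 g=1 a=1 e=0 b=1
t0.Δ5 j=1 d=0 h=0 k=1 m=1 c=1 clk=1 f=0 g=0 a=1 e=0 b=1
t1.Δ0 j=1 d=0 h=0 k=1 m=1 c=1 clk=1 f=0 g=0 a=1 e=0 b=1
t1.Δ1 j=1 d=0 h=0 k=1 m=1 c=1 clk=0 f=0 g=0 a=1 e=0 b=1
t2.Δ0 j=1 d=0 h=0 k=1 m=1 c=1 clk=0 f=0 g=0 a=1 e=0 b=1
t2.Δ1 j=1 d=0 h=0 k=1 m=1 c=1 clk=1 f=0 g=0 a=1 e=0 b=1
t2.Δ2 j=1 d=0 h=0 k=1 m=0 c=1 clk=1 f=0 g=0 a=1 e=0 b=1
t2.Δ3 j=1 d=0 h=0 k=1 m=0 c=1 clk=1 f=0 g=0 a=0 e=0 b=1
t2.Δ4 j=0 d=0 h=0 k=1 m=0 c=1 clk=1 f=0 g=0 a=0 e=0 b=1
t2.Δ5 j=0 d=0 h=0 k=1 m=0 c=0 clk=1 f=0 g=0 a=0 e=0 b=1
t2.Δ6 j=0 d=0 h=0 k=1 m=0 c=0 clk=1 f=0 g=0 a=0 e=0 b=0
t2.Δ7 j=0 d=0 h=0 k=1 m=0 c=0 clk=1 f=1 g=0 a=0 e=0 b=0
t2.Δ8 j=0 d=0 h=0 k=1 m=0 c=0 clk=1 f=1 g=1 a=0 e=0 b=0
t3.Δ0 j=0 d=0 h=0 k=1 m=0 c=0 clk=1 f=1 g=1 a=0 e=0 b=0
t3.Δ1 j=0 d=0 h=0 k=1 m=0 c=0 clk=0 f=1 g=1 a=0 e=0 b=0
t4.Δ0 j=0 d=0 h=0 k=1 m=0 c=0 clk=0 f=1 g=1 a=0 e=0 b=0
t4.Δ1 j=0 d=0 h=0 k=1 m=0 c=0 clk=1 f=1 g=1 a=0 e=0 b=0
t4.Δ2 j=0 d=0 h=0 k=1 m=1 c=0 clk=1 f=1 g=1 a=0 e=0 b=0
t4.Δ3 j=0 d=0 h=0 k=1 m=1 c=0 clk=1 f=1 g=1 a=1 e=0 b=1
t4.Δ4 j=1 d=0 h=0 k=1 m=1 c=0 clk=1 f=0 g=1 a=1 e=0 b=1
t4.Δ5 j=1 d=0 h=0 k=1 m=1 c=1 clk=1 f=0 g=0 a=1 e=0 b=1
t5.Δ0 j=1 d=0 h=0 k=1 m=1 c=1 clk=1 f=0 g=0 a=1 e=0 b=1
t5.Δ1 j=1 d=0 h=0 k=1 m=1 c=1 clk=0 f=0 g=0 a=1 e=0 b=1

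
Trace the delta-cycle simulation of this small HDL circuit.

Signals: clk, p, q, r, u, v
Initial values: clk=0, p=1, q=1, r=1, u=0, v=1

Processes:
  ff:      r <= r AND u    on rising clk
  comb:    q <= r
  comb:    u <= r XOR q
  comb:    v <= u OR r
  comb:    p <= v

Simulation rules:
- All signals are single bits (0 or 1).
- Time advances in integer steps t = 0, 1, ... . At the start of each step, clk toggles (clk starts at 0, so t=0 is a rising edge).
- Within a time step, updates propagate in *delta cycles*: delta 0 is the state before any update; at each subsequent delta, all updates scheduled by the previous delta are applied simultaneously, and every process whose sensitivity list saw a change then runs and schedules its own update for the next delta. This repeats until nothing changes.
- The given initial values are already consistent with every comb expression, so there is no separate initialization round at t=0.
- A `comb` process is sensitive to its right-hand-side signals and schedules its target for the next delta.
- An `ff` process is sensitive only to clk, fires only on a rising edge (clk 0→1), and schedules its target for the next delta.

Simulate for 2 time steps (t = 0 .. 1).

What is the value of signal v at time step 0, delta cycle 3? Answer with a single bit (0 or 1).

[bits: v,clk,p,q,r,u]
t=0: Δ0=101110 Δ1=111110 Δ2=111100 Δ3=011001 Δ4=110000 Δ5=011000 Δ6=010000 | 6Δ
t=1: Δ0=010000 Δ1=000000 | 1Δ

0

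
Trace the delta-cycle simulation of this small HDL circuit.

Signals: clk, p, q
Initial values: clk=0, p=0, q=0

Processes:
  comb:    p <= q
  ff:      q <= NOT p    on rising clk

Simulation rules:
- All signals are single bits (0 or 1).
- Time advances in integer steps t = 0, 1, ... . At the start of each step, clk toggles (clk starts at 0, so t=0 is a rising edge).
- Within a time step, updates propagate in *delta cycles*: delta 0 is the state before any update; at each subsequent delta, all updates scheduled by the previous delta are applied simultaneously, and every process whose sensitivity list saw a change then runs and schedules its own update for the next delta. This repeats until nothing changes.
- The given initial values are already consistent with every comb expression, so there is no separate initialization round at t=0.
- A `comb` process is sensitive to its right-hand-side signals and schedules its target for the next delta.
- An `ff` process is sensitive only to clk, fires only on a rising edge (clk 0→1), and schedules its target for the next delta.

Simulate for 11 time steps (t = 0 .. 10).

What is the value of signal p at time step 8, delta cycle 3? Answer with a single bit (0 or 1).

1

t0.Δ0 p=0 clk=0 q=0
t0.Δ1 p=0 clk=1 q=0
t0.Δ2 p=0 clk=1 q=1
t0.Δ3 p=1 clk=1 q=1
t1.Δ0 p=1 clk=1 q=1
t1.Δ1 p=1 clk=0 q=1
t2.Δ0 p=1 clk=0 q=1
t2.Δ1 p=1 clk=1 q=1
t2.Δ2 p=1 clk=1 q=0
t2.Δ3 p=0 clk=1 q=0
t3.Δ0 p=0 clk=1 q=0
t3.Δ1 p=0 clk=0 q=0
t4.Δ0 p=0 clk=0 q=0
t4.Δ1 p=0 clk=1 q=0
t4.Δ2 p=0 clk=1 q=1
t4.Δ3 p=1 clk=1 q=1
t5.Δ0 p=1 clk=1 q=1
t5.Δ1 p=1 clk=0 q=1
t6.Δ0 p=1 clk=0 q=1
t6.Δ1 p=1 clk=1 q=1
t6.Δ2 p=1 clk=1 q=0
t6.Δ3 p=0 clk=1 q=0
t7.Δ0 p=0 clk=1 q=0
t7.Δ1 p=0 clk=0 q=0
t8.Δ0 p=0 clk=0 q=0
t8.Δ1 p=0 clk=1 q=0
t8.Δ2 p=0 clk=1 q=1
t8.Δ3 p=1 clk=1 q=1
t9.Δ0 p=1 clk=1 q=1
t9.Δ1 p=1 clk=0 q=1
t10.Δ0 p=1 clk=0 q=1
t10.Δ1 p=1 clk=1 q=1
t10.Δ2 p=1 clk=1 q=0
t10.Δ3 p=0 clk=1 q=0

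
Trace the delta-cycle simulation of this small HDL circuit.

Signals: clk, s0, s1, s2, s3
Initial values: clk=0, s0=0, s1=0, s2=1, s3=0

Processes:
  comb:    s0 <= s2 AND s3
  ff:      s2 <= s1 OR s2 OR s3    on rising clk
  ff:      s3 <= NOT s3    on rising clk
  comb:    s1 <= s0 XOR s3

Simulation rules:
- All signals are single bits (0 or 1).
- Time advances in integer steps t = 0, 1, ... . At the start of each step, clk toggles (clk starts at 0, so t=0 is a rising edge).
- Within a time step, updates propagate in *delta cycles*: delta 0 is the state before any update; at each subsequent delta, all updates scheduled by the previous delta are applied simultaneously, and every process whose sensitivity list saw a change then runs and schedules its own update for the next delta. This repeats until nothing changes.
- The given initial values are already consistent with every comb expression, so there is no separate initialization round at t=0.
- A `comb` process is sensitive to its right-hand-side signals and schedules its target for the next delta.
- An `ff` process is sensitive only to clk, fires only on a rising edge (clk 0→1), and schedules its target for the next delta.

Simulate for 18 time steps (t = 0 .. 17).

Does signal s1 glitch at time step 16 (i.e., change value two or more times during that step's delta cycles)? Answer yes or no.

[bits: s0,clk,s1,s2,s3]
t=0: Δ0=00010 Δ1=01010 Δ2=01011 Δ3=11111 Δ4=11011 | 4Δ
t=1: Δ0=11011 Δ1=10011 | 1Δ
t=2: Δ0=10011 Δ1=11011 Δ2=11010 Δ3=01110 Δ4=01010 | 4Δ
t=3: Δ0=01010 Δ1=00010 | 1Δ
t=4: Δ0=00010 Δ1=01010 Δ2=01011 Δ3=11111 Δ4=11011 | 4Δ
t=5: Δ0=11011 Δ1=10011 | 1Δ
t=6: Δ0=10011 Δ1=11011 Δ2=11010 Δ3=01110 Δ4=01010 | 4Δ
t=7: Δ0=01010 Δ1=00010 | 1Δ
t=8: Δ0=00010 Δ1=01010 Δ2=01011 Δ3=11111 Δ4=11011 | 4Δ
t=9: Δ0=11011 Δ1=10011 | 1Δ
t=10: Δ0=10011 Δ1=11011 Δ2=11010 Δ3=01110 Δ4=01010 | 4Δ
t=11: Δ0=01010 Δ1=00010 | 1Δ
t=12: Δ0=00010 Δ1=01010 Δ2=01011 Δ3=11111 Δ4=11011 | 4Δ
t=13: Δ0=11011 Δ1=10011 | 1Δ
t=14: Δ0=10011 Δ1=11011 Δ2=11010 Δ3=01110 Δ4=01010 | 4Δ
t=15: Δ0=01010 Δ1=00010 | 1Δ
t=16: Δ0=00010 Δ1=01010 Δ2=01011 Δ3=11111 Δ4=11011 | 4Δ
t=17: Δ0=11011 Δ1=10011 | 1Δ

yes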